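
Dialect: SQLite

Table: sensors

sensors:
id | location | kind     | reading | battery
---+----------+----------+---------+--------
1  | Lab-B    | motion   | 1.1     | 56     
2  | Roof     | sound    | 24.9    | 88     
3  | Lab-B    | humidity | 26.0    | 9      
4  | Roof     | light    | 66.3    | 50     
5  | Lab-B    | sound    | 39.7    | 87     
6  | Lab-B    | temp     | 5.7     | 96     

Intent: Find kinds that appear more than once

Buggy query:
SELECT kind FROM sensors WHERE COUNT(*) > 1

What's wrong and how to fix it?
Bug: WHERE can't reference COUNT(*); aggregates are computed after WHERE

Fix: GROUP BY kind, then filter groups with HAVING COUNT(*) > 1

Corrected query:
SELECT kind FROM sensors GROUP BY kind HAVING COUNT(*) > 1

Result:
kind 
-----
sound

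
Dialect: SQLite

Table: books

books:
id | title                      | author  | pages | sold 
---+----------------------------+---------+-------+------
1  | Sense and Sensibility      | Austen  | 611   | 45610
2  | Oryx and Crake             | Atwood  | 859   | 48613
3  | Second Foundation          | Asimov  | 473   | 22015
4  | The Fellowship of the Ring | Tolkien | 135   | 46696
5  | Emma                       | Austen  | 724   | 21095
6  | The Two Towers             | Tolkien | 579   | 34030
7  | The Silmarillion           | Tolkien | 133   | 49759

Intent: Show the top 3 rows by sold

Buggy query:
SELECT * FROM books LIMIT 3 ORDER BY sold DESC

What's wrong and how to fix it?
Bug: ORDER BY cannot follow LIMIT; LIMIT is the final clause

Fix: Swap the clauses: ORDER BY first, then LIMIT

Corrected query:
SELECT * FROM books ORDER BY sold DESC LIMIT 3

Result:
id | title                      | author  | pages | sold 
---+----------------------------+---------+-------+------
7  | The Silmarillion           | Tolkien | 133   | 49759
2  | Oryx and Crake             | Atwood  | 859   | 48613
4  | The Fellowship of the Ring | Tolkien | 135   | 46696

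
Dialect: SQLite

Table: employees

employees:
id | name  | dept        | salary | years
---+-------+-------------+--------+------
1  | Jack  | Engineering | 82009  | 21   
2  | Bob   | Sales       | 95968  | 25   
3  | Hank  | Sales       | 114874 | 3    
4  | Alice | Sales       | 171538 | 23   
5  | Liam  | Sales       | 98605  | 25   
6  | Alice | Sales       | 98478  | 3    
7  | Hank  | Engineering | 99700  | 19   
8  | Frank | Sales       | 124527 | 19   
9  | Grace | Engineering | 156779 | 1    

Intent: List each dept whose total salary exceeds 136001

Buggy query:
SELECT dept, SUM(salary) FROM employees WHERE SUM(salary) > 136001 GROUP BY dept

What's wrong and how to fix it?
Bug: Aggregate functions cannot appear in a WHERE clause

Fix: Use HAVING (which filters groups after aggregation) instead of WHERE

Corrected query:
SELECT dept, SUM(salary) FROM employees GROUP BY dept HAVING SUM(salary) > 136001

Result:
dept        | SUM(salary)
------------+------------
Engineering | 338488     
Sales       | 703990     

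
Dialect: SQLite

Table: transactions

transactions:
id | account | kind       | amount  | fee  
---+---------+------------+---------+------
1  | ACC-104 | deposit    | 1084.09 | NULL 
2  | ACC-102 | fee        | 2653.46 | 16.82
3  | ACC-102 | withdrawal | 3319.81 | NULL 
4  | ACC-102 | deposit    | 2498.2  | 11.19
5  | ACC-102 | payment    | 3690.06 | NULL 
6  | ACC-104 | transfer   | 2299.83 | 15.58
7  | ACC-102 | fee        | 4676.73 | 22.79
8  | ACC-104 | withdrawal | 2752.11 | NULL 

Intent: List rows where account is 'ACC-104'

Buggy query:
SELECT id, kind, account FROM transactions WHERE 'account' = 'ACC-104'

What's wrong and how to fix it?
Bug: Single quotes denote string literals in SQL; the column name is being compared as a constant string

Fix: Reference the column as account without single quotes

Corrected query:
SELECT id, kind, account FROM transactions WHERE account = 'ACC-104'

Result:
id | kind       | account
---+------------+--------
1  | deposit    | ACC-104
6  | transfer   | ACC-104
8  | withdrawal | ACC-104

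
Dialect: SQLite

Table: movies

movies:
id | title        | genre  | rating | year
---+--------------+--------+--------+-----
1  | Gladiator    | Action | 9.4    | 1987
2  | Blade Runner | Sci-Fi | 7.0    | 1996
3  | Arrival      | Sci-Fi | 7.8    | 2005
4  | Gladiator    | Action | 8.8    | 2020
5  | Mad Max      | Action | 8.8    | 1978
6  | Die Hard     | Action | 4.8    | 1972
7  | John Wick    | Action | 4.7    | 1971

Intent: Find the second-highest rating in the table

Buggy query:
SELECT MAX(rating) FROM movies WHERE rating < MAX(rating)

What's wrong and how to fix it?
Bug: The inner MAX is an aggregate inside WHERE, which is not allowed

Fix: Put the inner MAX in a scalar subquery

Corrected query:
SELECT MAX(rating) FROM movies WHERE rating < (SELECT MAX(rating) FROM movies)

Result:
MAX(rating)
-----------
8.8        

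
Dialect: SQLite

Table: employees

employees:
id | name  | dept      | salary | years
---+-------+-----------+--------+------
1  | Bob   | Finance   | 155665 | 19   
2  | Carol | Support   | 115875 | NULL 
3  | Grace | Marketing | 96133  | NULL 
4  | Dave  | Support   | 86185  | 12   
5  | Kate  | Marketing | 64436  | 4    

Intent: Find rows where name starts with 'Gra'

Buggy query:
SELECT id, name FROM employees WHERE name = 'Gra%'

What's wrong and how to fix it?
Bug: Wildcards only work with LIKE; '=' treats '%' as a literal character

Fix: Use LIKE for wildcard pattern matching

Corrected query:
SELECT id, name FROM employees WHERE name LIKE 'Gra%'

Result:
id | name 
---+------
3  | Grace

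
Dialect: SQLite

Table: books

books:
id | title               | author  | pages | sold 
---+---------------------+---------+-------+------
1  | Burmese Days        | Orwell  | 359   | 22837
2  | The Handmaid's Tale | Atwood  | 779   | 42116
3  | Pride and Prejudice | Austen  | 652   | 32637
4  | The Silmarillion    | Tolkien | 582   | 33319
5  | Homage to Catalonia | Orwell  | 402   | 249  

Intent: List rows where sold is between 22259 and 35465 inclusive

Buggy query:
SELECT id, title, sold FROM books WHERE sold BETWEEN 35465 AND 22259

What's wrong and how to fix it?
Bug: The bounds are reversed; BETWEEN a AND b requires a <= b to match anything

Fix: Swap the bounds so the smaller value comes first

Corrected query:
SELECT id, title, sold FROM books WHERE sold BETWEEN 22259 AND 35465

Result:
id | title               | sold 
---+---------------------+------
1  | Burmese Days        | 22837
3  | Pride and Prejudice | 32637
4  | The Silmarillion    | 33319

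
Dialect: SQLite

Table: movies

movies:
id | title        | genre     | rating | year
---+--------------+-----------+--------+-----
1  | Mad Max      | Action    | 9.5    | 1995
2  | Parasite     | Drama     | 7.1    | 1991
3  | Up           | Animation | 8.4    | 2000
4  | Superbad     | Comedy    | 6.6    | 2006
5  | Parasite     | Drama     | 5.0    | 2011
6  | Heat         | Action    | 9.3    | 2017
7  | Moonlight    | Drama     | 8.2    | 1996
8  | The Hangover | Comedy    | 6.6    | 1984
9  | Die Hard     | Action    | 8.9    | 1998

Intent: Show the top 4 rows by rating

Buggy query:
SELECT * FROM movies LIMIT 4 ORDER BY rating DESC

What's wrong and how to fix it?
Bug: ORDER BY cannot follow LIMIT; LIMIT is the final clause

Fix: Swap the clauses: ORDER BY first, then LIMIT

Corrected query:
SELECT * FROM movies ORDER BY rating DESC LIMIT 4

Result:
id | title    | genre     | rating | year
---+----------+-----------+--------+-----
1  | Mad Max  | Action    | 9.5    | 1995
6  | Heat     | Action    | 9.3    | 2017
9  | Die Hard | Action    | 8.9    | 1998
3  | Up       | Animation | 8.4    | 2000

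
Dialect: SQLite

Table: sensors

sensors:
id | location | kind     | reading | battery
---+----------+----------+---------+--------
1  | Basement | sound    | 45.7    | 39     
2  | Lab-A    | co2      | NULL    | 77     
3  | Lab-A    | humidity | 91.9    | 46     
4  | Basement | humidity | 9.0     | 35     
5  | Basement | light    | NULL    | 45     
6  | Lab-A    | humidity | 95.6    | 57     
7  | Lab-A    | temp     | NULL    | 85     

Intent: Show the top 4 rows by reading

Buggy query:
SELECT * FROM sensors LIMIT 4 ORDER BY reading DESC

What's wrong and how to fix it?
Bug: ORDER BY cannot follow LIMIT; LIMIT is the final clause

Fix: Sort with ORDER BY, then apply LIMIT

Corrected query:
SELECT * FROM sensors ORDER BY reading DESC LIMIT 4

Result:
id | location | kind     | reading | battery
---+----------+----------+---------+--------
6  | Lab-A    | humidity | 95.6    | 57     
3  | Lab-A    | humidity | 91.9    | 46     
1  | Basement | sound    | 45.7    | 39     
4  | Basement | humidity | 9       | 35     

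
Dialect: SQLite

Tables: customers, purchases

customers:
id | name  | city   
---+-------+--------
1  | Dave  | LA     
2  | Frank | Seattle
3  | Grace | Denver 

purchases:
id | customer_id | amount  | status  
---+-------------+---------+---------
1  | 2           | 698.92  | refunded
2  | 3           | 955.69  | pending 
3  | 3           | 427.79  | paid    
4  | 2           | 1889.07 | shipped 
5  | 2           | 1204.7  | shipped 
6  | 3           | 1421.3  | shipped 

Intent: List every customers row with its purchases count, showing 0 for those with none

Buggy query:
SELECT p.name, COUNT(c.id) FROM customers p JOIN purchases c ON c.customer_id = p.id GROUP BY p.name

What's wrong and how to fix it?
Bug: INNER JOIN drops customers rows that have no matching purchases rows

Fix: Use LEFT JOIN so parents without children still appear (COUNT(c.id) gives 0)

Corrected query:
SELECT p.name, COUNT(c.id) FROM customers p LEFT JOIN purchases c ON c.customer_id = p.id GROUP BY p.name

Result:
name  | COUNT(c.id)
------+------------
Dave  | 0          
Frank | 3          
Grace | 3          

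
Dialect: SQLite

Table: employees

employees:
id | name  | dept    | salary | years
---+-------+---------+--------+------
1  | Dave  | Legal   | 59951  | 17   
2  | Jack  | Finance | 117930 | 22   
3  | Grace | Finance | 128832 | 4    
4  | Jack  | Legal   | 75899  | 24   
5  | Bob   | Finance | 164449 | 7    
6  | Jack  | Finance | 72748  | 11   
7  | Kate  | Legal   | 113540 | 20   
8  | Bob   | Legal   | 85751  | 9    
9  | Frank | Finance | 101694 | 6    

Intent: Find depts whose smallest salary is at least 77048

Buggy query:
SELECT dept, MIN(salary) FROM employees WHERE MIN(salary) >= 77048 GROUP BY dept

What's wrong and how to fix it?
Bug: Aggregates like MIN are computed per group after WHERE runs

Fix: Replace WHERE with HAVING after the GROUP BY

Corrected query:
SELECT dept, MIN(salary) FROM employees GROUP BY dept HAVING MIN(salary) >= 77048

Result:
(no rows)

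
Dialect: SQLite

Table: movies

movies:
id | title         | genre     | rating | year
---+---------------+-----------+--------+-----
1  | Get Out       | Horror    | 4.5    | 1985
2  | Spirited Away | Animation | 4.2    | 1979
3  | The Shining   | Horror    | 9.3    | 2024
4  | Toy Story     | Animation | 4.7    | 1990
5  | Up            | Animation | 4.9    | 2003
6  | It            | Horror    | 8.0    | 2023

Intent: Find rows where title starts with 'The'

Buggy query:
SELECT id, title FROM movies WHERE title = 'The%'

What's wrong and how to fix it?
Bug: '=' compares the literal string including the % character; pattern matching needs LIKE

Fix: Replace '=' with LIKE so 'The%' is treated as a pattern

Corrected query:
SELECT id, title FROM movies WHERE title LIKE 'The%'

Result:
id | title      
---+------------
3  | The Shining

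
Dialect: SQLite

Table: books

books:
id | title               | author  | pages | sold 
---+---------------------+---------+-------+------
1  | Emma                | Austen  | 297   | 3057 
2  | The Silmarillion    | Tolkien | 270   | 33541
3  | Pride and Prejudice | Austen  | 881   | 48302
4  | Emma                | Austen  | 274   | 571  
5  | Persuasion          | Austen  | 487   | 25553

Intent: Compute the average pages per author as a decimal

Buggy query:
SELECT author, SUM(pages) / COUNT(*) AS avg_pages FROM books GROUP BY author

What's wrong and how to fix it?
Bug: SUM(pages) and COUNT(*) are both integers; the division truncates the fractional part

Fix: Cast one side to REAL so the division keeps the fractional part

Corrected query:
SELECT author, SUM(pages) * 1.0 / COUNT(*) AS avg_pages FROM books GROUP BY author

Result:
author  | avg_pages
--------+----------
Austen  | 484.75   
Tolkien | 270      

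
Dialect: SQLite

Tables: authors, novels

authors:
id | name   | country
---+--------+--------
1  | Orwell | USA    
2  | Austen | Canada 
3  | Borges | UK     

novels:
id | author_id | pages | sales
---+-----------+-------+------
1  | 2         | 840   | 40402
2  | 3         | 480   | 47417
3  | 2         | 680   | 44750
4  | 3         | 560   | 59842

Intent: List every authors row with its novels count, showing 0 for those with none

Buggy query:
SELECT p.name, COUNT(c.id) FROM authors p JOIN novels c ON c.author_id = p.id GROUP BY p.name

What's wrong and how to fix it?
Bug: An inner join excludes parents with zero children

Fix: Switch to LEFT JOIN to retain unmatched parent rows

Corrected query:
SELECT p.name, COUNT(c.id) FROM authors p LEFT JOIN novels c ON c.author_id = p.id GROUP BY p.name

Result:
name   | COUNT(c.id)
-------+------------
Austen | 2          
Borges | 2          
Orwell | 0          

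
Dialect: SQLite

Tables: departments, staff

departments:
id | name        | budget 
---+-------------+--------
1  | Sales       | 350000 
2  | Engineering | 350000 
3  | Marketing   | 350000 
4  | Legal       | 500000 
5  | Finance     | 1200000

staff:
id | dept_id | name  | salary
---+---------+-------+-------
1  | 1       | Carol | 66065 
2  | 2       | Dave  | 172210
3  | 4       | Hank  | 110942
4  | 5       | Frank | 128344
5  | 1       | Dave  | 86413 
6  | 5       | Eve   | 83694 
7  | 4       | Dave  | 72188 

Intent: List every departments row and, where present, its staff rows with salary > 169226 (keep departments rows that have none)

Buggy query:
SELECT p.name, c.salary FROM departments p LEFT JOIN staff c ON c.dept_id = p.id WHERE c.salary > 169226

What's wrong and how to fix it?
Bug: A WHERE condition on the right-hand table after LEFT JOIN drops unmatched parents

Fix: Put 'c.salary > 169226' in the JOIN's ON clause instead of WHERE

Corrected query:
SELECT p.name, c.salary FROM departments p LEFT JOIN staff c ON c.dept_id = p.id AND c.salary > 169226

Result:
name        | salary
------------+-------
Sales       | NULL  
Engineering | 172210
Marketing   | NULL  
Legal       | NULL  
Finance     | NULL  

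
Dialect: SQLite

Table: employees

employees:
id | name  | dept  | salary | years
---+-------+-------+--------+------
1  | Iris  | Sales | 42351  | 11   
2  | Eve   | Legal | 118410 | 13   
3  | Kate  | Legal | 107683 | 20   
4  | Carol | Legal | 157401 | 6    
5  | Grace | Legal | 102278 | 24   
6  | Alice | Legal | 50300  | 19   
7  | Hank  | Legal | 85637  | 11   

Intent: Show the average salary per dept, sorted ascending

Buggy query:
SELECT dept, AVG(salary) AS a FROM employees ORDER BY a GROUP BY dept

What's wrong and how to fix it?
Bug: GROUP BY must precede ORDER BY

Fix: Move ORDER BY to the end, after GROUP BY

Corrected query:
SELECT dept, AVG(salary) AS a FROM employees GROUP BY dept ORDER BY a

Result:
dept  | a            
------+--------------
Sales | 42351        
Legal | 103618.166667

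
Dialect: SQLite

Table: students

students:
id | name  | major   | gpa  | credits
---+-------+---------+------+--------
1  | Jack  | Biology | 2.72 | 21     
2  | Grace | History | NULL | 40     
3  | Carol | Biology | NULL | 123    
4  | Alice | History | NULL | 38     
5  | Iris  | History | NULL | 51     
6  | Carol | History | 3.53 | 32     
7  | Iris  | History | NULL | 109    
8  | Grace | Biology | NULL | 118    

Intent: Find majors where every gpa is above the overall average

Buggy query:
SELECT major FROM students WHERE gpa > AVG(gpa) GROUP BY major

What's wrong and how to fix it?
Bug: AVG() is an aggregate; it can't sit directly in WHERE

Fix: Use a subquery for AVG and a HAVING MIN(...) filter so the condition holds for every row in the group

Corrected query:
SELECT major FROM students GROUP BY major HAVING MIN(gpa) > (SELECT AVG(gpa) FROM students)

Result:
major  
-------
History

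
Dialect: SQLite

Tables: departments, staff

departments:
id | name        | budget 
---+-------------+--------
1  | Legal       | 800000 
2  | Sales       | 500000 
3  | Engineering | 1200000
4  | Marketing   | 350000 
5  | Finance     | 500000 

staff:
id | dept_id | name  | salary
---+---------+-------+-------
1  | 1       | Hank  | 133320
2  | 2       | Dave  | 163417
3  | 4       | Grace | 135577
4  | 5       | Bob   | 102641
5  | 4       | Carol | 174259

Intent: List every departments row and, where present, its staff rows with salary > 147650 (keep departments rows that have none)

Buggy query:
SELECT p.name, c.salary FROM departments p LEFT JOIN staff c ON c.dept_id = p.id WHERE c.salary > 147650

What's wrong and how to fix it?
Bug: A WHERE condition on the right-hand table after LEFT JOIN drops unmatched parents

Fix: Put 'c.salary > 147650' in the JOIN's ON clause instead of WHERE

Corrected query:
SELECT p.name, c.salary FROM departments p LEFT JOIN staff c ON c.dept_id = p.id AND c.salary > 147650

Result:
name        | salary
------------+-------
Legal       | NULL  
Sales       | 163417
Engineering | NULL  
Marketing   | 174259
Finance     | NULL  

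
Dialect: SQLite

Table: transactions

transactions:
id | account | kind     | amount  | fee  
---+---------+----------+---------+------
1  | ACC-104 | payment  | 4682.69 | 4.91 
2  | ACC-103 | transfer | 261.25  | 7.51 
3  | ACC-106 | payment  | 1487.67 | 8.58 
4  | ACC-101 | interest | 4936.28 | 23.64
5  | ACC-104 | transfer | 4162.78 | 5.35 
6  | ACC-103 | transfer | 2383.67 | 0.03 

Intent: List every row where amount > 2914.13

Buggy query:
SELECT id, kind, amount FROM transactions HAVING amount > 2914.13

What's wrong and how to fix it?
Bug: HAVING filters the output of aggregation, but this query has no GROUP BY and no aggregate functions, so SQLite rejects it (HAVING clause on a non-aggregate query); the condition here is per row

Fix: Replace HAVING with WHERE since the condition applies to individual rows

Corrected query:
SELECT id, kind, amount FROM transactions WHERE amount > 2914.13

Result:
id | kind     | amount 
---+----------+--------
1  | payment  | 4682.69
4  | interest | 4936.28
5  | transfer | 4162.78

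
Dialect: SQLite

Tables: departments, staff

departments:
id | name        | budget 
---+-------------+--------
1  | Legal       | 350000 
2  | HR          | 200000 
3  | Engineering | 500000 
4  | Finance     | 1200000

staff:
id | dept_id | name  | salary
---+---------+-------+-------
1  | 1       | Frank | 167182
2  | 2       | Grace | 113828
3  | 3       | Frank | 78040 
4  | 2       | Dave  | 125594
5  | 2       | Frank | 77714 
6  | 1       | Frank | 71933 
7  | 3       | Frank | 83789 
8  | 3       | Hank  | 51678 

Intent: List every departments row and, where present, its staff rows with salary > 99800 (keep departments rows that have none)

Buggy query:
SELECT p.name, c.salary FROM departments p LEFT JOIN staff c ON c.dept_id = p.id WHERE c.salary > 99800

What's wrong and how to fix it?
Bug: Filtering c.salary in WHERE discards the NULL rows produced by LEFT JOIN, turning it into an inner join

Fix: Move the right-table condition into the ON clause so unmatched parents are kept

Corrected query:
SELECT p.name, c.salary FROM departments p LEFT JOIN staff c ON c.dept_id = p.id AND c.salary > 99800

Result:
name        | salary
------------+-------
Legal       | 167182
HR          | 113828
HR          | 125594
Engineering | NULL  
Finance     | NULL  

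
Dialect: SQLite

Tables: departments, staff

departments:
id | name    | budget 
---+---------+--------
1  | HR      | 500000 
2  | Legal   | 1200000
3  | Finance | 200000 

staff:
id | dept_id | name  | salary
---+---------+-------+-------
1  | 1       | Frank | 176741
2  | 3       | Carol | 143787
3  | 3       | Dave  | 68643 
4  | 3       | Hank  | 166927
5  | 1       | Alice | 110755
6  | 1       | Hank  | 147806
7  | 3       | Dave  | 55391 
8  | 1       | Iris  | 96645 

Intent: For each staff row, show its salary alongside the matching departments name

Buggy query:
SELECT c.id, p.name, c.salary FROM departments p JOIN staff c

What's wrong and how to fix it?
Bug: Missing join condition: each staff row is matched to all departments rows instead of just its own

Fix: Specify the join condition linking the foreign key to the parent id

Corrected query:
SELECT c.id, p.name, c.salary FROM departments p JOIN staff c ON c.dept_id = p.id

Result:
id | name    | salary
---+---------+-------
1  | HR      | 176741
2  | Finance | 143787
3  | Finance | 68643 
4  | Finance | 166927
5  | HR      | 110755
6  | HR      | 147806
7  | Finance | 55391 
8  | HR      | 96645 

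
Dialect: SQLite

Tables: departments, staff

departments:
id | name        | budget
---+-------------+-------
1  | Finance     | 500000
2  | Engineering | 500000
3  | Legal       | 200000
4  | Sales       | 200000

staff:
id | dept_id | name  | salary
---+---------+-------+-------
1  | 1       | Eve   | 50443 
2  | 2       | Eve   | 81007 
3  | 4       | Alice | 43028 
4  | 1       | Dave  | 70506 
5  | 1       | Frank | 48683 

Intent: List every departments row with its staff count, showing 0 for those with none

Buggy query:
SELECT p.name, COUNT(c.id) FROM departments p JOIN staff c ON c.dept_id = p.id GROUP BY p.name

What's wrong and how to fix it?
Bug: INNER JOIN drops departments rows that have no matching staff rows

Fix: Use LEFT JOIN so parents without children still appear (COUNT(c.id) gives 0)

Corrected query:
SELECT p.name, COUNT(c.id) FROM departments p LEFT JOIN staff c ON c.dept_id = p.id GROUP BY p.name

Result:
name        | COUNT(c.id)
------------+------------
Engineering | 1          
Finance     | 3          
Legal       | 0          
Sales       | 1          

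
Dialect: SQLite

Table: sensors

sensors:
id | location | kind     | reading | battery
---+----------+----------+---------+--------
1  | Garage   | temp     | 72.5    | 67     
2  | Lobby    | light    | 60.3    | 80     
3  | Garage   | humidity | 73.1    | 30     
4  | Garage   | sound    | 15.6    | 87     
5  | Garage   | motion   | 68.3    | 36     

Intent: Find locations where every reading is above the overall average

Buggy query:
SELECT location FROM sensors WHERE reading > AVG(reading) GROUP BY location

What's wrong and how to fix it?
Bug: WHERE evaluates per row before aggregation, so AVG() is unavailable

Fix: Compute the overall average in a scalar subquery and compare each group's MIN against it in HAVING

Corrected query:
SELECT location FROM sensors GROUP BY location HAVING MIN(reading) > (SELECT AVG(reading) FROM sensors)

Result:
location
--------
Lobby   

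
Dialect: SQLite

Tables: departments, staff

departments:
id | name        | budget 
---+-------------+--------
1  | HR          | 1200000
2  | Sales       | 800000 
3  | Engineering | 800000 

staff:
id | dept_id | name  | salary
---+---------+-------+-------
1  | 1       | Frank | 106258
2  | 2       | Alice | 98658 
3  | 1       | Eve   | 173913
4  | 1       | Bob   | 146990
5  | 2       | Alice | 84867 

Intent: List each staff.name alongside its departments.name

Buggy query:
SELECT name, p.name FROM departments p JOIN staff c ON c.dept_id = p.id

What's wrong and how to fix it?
Bug: Both tables have a 'name' column; the unqualified reference is ambiguous

Fix: Qualify the column with its table alias (c.name)

Corrected query:
SELECT c.name, p.name FROM departments p JOIN staff c ON c.dept_id = p.id

Result:
name  | name 
------+------
Frank | HR   
Alice | Sales
Eve   | HR   
Bob   | HR   
Alice | Sales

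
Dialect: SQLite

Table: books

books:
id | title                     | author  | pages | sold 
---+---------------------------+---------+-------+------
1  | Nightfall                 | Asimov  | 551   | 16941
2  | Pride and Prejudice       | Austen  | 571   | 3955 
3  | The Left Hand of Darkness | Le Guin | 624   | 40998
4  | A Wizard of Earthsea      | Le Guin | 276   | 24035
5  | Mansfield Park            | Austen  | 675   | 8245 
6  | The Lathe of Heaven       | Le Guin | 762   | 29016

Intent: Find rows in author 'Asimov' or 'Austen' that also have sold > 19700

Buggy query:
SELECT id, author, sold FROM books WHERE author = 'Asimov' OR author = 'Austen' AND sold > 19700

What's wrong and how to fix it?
Bug: Without parentheses, AND is evaluated before OR, so the sold filter only applies to the 'Austen' branch

Fix: Group the OR with parentheses (or use IN), then AND the threshold

Corrected query:
SELECT id, author, sold FROM books WHERE (author = 'Asimov' OR author = 'Austen') AND sold > 19700

Result:
(no rows)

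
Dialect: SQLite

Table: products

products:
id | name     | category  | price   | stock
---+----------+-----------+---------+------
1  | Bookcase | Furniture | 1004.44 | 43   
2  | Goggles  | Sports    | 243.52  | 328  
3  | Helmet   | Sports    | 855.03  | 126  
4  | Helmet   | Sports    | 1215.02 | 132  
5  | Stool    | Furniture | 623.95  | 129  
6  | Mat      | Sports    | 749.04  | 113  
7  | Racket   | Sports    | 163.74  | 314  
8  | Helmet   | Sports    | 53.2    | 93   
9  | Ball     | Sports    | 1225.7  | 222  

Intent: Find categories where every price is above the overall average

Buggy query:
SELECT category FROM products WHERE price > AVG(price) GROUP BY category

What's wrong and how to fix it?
Bug: WHERE evaluates per row before aggregation, so AVG() is unavailable

Fix: Compute the overall average in a scalar subquery and compare each group's MIN against it in HAVING

Corrected query:
SELECT category FROM products GROUP BY category HAVING MIN(price) > (SELECT AVG(price) FROM products)

Result:
(no rows)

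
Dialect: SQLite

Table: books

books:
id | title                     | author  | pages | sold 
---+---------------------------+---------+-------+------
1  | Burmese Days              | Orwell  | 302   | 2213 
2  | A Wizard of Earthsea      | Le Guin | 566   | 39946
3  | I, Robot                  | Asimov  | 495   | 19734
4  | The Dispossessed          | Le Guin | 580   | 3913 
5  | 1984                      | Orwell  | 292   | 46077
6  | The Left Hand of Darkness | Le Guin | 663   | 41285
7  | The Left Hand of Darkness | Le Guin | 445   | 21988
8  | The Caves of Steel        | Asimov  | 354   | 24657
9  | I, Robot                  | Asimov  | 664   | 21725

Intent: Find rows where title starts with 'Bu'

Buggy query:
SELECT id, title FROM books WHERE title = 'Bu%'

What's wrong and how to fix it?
Bug: Wildcards only work with LIKE; '=' treats '%' as a literal character

Fix: Use LIKE for wildcard pattern matching

Corrected query:
SELECT id, title FROM books WHERE title LIKE 'Bu%'

Result:
id | title       
---+-------------
1  | Burmese Days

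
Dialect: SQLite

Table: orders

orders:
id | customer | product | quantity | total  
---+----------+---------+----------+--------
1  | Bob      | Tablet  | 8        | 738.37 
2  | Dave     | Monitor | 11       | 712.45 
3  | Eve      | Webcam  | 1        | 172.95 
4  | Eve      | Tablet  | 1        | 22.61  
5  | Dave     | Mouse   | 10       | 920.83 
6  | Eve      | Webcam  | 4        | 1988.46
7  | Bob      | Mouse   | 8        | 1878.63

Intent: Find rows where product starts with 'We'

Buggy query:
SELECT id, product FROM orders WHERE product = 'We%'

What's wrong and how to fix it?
Bug: Wildcards only work with LIKE; '=' treats '%' as a literal character

Fix: Use LIKE for wildcard pattern matching

Corrected query:
SELECT id, product FROM orders WHERE product LIKE 'We%'

Result:
id | product
---+--------
3  | Webcam 
6  | Webcam 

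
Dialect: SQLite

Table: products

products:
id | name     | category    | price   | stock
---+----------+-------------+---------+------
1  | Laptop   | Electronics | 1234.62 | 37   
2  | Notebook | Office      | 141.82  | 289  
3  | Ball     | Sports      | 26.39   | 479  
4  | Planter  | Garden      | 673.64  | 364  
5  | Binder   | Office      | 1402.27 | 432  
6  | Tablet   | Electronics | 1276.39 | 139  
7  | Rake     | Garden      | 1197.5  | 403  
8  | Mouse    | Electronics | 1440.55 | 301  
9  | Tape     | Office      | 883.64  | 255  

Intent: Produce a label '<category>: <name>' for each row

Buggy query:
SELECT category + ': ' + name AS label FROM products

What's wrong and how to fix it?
Bug: SQLite uses || for string concatenation; + coerces text to numbers (yielding 0)

Fix: Use the || operator for string concatenation

Corrected query:
SELECT category || ': ' || name AS label FROM products

Result:
label              
-------------------
Electronics: Laptop
Office: Notebook   
Sports: Ball       
Garden: Planter    
Office: Binder     
Electronics: Tablet
Garden: Rake       
Electronics: Mouse 
Office: Tape       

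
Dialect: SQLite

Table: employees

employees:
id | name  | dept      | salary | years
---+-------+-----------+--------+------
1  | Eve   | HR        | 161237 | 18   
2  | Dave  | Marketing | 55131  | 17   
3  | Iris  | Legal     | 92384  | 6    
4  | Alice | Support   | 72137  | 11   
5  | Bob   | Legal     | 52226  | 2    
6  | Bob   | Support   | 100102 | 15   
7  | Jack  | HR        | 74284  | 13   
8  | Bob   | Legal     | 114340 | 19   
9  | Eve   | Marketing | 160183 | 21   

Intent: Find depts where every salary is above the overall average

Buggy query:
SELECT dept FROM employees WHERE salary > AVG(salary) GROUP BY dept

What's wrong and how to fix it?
Bug: WHERE evaluates per row before aggregation, so AVG() is unavailable

Fix: Use a subquery for AVG and a HAVING MIN(...) filter so the condition holds for every row in the group

Corrected query:
SELECT dept FROM employees GROUP BY dept HAVING MIN(salary) > (SELECT AVG(salary) FROM employees)

Result:
(no rows)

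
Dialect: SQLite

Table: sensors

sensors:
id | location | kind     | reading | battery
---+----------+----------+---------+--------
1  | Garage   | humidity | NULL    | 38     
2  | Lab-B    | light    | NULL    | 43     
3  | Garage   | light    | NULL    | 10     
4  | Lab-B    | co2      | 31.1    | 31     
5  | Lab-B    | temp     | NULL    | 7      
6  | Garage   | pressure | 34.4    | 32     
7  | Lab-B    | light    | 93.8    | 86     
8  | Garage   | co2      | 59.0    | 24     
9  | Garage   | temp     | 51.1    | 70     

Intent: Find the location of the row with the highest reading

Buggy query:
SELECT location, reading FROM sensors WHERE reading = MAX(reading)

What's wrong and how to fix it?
Bug: MAX(reading) is an aggregate and cannot be used directly in WHERE

Fix: Wrap MAX in a scalar subquery so WHERE compares against a single value

Corrected query:
SELECT location, reading FROM sensors WHERE reading = (SELECT MAX(reading) FROM sensors)

Result:
location | reading
---------+--------
Lab-B    | 93.8   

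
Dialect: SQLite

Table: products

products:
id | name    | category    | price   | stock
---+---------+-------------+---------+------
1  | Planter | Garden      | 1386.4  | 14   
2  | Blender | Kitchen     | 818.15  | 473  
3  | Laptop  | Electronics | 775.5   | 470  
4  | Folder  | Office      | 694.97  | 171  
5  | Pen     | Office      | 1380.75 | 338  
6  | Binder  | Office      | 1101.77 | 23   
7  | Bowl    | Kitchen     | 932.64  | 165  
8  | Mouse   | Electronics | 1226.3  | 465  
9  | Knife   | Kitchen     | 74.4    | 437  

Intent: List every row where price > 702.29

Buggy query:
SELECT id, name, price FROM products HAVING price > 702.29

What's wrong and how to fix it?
Bug: This is a non-aggregate query (no GROUP BY, no aggregates), so in SQLite the HAVING clause is invalid here; a row-level condition belongs in WHERE

Fix: Replace HAVING with WHERE since the condition applies to individual rows

Corrected query:
SELECT id, name, price FROM products WHERE price > 702.29

Result:
id | name    | price  
---+---------+--------
1  | Planter | 1386.4 
2  | Blender | 818.15 
3  | Laptop  | 775.5  
5  | Pen     | 1380.75
6  | Binder  | 1101.77
7  | Bowl    | 932.64 
8  | Mouse   | 1226.3 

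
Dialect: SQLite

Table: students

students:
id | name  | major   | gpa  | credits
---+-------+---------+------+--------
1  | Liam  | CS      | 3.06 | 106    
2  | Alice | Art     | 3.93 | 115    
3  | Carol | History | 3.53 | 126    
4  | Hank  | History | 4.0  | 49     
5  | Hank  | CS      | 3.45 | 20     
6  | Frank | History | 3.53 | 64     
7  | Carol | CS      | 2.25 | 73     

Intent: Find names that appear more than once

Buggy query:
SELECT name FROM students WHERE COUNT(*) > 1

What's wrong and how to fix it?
Bug: WHERE can't reference COUNT(*); aggregates are computed after WHERE

Fix: Group first, then use HAVING for the count condition

Corrected query:
SELECT name FROM students GROUP BY name HAVING COUNT(*) > 1

Result:
name 
-----
Carol
Hank 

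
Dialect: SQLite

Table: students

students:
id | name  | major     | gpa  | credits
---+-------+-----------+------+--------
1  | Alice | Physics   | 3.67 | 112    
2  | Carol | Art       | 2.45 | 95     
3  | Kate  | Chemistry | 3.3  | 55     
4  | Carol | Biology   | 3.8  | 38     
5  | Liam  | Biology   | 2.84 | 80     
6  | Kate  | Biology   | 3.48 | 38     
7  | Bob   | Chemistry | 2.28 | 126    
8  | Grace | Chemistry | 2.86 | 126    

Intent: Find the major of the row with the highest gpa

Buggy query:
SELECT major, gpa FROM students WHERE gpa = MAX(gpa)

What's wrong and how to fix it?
Bug: MAX(gpa) is an aggregate and cannot be used directly in WHERE

Fix: Use a subquery: WHERE gpa = (SELECT MAX(gpa) FROM students)

Corrected query:
SELECT major, gpa FROM students WHERE gpa = (SELECT MAX(gpa) FROM students)

Result:
major   | gpa
--------+----
Biology | 3.8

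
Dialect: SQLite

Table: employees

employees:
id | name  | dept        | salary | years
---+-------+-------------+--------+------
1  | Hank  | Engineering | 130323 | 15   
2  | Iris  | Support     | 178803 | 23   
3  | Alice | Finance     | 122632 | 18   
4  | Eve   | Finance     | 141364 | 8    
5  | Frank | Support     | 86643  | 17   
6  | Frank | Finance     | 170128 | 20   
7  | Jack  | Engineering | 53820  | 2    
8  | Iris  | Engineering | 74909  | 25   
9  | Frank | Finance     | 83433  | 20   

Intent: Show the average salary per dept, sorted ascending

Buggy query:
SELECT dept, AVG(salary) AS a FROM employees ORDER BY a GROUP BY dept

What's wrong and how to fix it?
Bug: GROUP BY must precede ORDER BY

Fix: Reorder: SELECT … FROM … GROUP BY … ORDER BY …

Corrected query:
SELECT dept, AVG(salary) AS a FROM employees GROUP BY dept ORDER BY a

Result:
dept        | a           
------------+-------------
Engineering | 86350.666667
Finance     | 129389.25   
Support     | 132723      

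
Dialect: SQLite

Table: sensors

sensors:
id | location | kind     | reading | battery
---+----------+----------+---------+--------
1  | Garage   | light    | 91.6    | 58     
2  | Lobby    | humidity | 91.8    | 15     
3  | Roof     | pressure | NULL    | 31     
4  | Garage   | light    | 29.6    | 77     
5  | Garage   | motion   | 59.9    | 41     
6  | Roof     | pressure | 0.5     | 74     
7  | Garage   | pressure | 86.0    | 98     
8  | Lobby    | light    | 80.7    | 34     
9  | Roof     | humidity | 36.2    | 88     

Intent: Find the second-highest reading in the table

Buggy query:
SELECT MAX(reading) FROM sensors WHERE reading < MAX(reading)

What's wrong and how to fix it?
Bug: MAX(reading) on the right of the comparison is an aggregate-in-WHERE error

Fix: Compute the overall MAX in a subquery, then take MAX of rows below it

Corrected query:
SELECT MAX(reading) FROM sensors WHERE reading < (SELECT MAX(reading) FROM sensors)

Result:
MAX(reading)
------------
91.6        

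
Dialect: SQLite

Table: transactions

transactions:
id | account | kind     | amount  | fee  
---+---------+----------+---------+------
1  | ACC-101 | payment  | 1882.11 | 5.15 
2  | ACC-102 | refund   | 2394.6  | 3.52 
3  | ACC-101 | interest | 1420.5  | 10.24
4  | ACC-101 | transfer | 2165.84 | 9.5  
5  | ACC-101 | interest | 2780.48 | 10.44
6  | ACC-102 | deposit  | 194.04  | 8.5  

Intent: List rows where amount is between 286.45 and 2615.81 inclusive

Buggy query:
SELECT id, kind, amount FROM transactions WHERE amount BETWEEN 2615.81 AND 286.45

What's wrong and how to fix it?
Bug: The bounds are reversed; BETWEEN a AND b requires a <= b to match anything

Fix: Swap the bounds so the smaller value comes first

Corrected query:
SELECT id, kind, amount FROM transactions WHERE amount BETWEEN 286.45 AND 2615.81

Result:
id | kind     | amount 
---+----------+--------
1  | payment  | 1882.11
2  | refund   | 2394.6 
3  | interest | 1420.5 
4  | transfer | 2165.84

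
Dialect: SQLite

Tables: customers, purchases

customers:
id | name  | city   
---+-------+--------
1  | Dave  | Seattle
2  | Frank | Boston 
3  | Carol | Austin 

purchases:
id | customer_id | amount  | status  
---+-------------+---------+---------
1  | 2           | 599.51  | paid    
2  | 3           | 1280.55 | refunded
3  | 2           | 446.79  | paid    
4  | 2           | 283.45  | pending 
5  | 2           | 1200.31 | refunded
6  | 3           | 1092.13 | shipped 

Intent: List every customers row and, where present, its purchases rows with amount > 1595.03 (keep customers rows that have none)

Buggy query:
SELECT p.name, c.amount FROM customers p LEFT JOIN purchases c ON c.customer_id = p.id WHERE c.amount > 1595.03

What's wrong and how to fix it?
Bug: A WHERE condition on the right-hand table after LEFT JOIN drops unmatched parents

Fix: Put 'c.amount > 1595.03' in the JOIN's ON clause instead of WHERE

Corrected query:
SELECT p.name, c.amount FROM customers p LEFT JOIN purchases c ON c.customer_id = p.id AND c.amount > 1595.03

Result:
name  | amount
------+-------
Dave  | NULL  
Frank | NULL  
Carol | NULL  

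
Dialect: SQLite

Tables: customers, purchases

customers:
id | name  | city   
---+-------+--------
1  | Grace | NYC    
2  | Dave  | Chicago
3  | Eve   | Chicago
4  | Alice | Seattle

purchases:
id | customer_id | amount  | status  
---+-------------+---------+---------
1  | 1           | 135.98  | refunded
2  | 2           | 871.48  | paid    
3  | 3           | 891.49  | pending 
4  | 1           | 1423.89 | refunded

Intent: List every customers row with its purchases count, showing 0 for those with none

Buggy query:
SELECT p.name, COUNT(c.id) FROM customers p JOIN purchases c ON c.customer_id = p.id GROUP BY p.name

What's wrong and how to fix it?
Bug: INNER JOIN drops customers rows that have no matching purchases rows

Fix: Use LEFT JOIN so parents without children still appear (COUNT(c.id) gives 0)

Corrected query:
SELECT p.name, COUNT(c.id) FROM customers p LEFT JOIN purchases c ON c.customer_id = p.id GROUP BY p.name

Result:
name  | COUNT(c.id)
------+------------
Alice | 0          
Dave  | 1          
Eve   | 1          
Grace | 2          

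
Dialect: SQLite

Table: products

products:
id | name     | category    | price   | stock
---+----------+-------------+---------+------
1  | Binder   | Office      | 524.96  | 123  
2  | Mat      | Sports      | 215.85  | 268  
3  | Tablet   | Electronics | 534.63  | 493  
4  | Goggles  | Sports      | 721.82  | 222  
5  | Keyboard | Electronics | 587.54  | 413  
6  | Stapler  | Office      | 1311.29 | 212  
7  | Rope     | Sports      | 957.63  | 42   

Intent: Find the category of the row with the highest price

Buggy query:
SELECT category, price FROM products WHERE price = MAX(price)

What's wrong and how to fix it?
Bug: MAX(price) is an aggregate and cannot be used directly in WHERE

Fix: Use a subquery: WHERE price = (SELECT MAX(price) FROM products)

Corrected query:
SELECT category, price FROM products WHERE price = (SELECT MAX(price) FROM products)

Result:
category | price  
---------+--------
Office   | 1311.29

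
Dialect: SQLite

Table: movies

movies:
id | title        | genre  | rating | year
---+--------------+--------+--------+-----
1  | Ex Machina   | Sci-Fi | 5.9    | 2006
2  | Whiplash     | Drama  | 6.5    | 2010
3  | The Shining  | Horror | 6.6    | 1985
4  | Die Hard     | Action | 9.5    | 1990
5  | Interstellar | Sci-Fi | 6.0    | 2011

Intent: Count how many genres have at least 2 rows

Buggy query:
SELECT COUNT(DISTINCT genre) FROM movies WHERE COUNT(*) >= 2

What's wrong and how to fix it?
Bug: COUNT(*) cannot appear in WHERE; the per-group count doesn't exist yet

Fix: Group first with HAVING COUNT(*) >= 2, then COUNT the resulting groups

Corrected query:
SELECT COUNT(*) FROM (SELECT genre FROM movies GROUP BY genre HAVING COUNT(*) >= 2)

Result:
COUNT(*)
--------
1       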